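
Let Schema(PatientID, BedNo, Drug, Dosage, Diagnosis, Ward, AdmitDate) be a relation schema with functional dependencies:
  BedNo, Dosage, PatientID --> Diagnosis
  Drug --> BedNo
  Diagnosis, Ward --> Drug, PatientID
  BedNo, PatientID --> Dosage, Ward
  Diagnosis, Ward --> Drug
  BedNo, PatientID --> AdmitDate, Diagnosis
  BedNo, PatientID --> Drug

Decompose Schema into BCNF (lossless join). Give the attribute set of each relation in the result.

Candidate keys of the original relation: {BedNo, PatientID}, {Diagnosis, Ward}, {Drug, PatientID}.
{AdmitDate, BedNo, Diagnosis, Dosage, Drug, PatientID, Ward}: {Drug} determines {BedNo, Drug} here but is not a superkey — split on Drug --> BedNo, giving {BedNo, Drug} and {AdmitDate, Diagnosis, Dosage, Drug, PatientID, Ward}.
{BedNo, Drug}: every determinant is a superkey — BCNF.
{AdmitDate, Diagnosis, Dosage, Drug, PatientID, Ward}: every determinant is a superkey — BCNF.

{AdmitDate, Diagnosis, Dosage, Drug, PatientID, Ward}; {BedNo, Drug}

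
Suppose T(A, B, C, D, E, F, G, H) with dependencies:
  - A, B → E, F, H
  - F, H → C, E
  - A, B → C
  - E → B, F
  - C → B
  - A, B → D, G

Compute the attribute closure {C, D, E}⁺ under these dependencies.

Start with {C, D, E}.
E → B, F applies; add {B, F} → now {B, C, D, E, F}.
No further FD applies.

{B, C, D, E, F}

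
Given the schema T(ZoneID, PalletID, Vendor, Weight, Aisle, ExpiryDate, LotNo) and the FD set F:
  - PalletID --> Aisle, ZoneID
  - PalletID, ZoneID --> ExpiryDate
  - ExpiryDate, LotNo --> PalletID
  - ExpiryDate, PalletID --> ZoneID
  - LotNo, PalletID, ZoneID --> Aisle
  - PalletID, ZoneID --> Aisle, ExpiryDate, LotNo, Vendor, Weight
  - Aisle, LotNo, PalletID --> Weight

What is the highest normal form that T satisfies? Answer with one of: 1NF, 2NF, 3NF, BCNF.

Candidate keys: {ExpiryDate, LotNo}, {PalletID}. Prime attributes: {ExpiryDate, LotNo, PalletID}.
The left-hand side of every FD is a superkey, so BCNF is satisfied.

BCNF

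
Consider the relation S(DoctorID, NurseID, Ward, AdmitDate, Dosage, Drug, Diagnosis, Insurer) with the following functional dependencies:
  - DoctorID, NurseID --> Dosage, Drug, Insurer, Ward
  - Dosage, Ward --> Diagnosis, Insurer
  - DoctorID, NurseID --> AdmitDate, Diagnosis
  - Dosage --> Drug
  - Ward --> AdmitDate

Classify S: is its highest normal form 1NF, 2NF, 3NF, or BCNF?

2NF

Candidate key: {DoctorID, NurseID}. Prime attributes: {DoctorID, NurseID}.
Dosage, Ward --> Diagnosis, Insurer breaks BCNF: {Dosage, Ward}⁺ = {AdmitDate, Diagnosis, Dosage, Drug, Insurer, Ward}, so {Dosage, Ward} is not a superkey.
Dosage, Ward --> Diagnosis, Insurer determines the non-prime attributes {Diagnosis, Insurer} from a non-superkey — 3NF is violated.
No proper subset of a key has a non-prime attribute in its closure, so there is no partial dependency; 2NF holds.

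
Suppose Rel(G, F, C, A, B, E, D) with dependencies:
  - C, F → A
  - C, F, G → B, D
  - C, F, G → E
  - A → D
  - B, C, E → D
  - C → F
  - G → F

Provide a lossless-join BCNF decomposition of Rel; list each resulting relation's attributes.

{A, C, F}; {A, D}; {B, C, E, G}

Candidate key of the original relation: {C, G}.
{A, B, C, D, E, F, G}: {C, F} determines {A, C, D, F} here but is not a superkey — split on C, F → A, D, giving {A, C, D, F} and {B, C, E, F, G}.
{A, C, D, F}: {A} determines {A, D} here but is not a superkey — split on A → D, giving {A, D} and {A, C, F}.
{A, D}: every determinant is a superkey — BCNF.
{A, C, F}: every determinant is a superkey — BCNF.
{B, C, E, F, G}: {B, C, E} determines {B, C, E, F} here but is not a superkey — split on B, C, E → F, giving {B, C, E, F} and {B, C, E, G}.
{B, C, E, F}: {C} determines {C, F} here but is not a superkey — split on C → F, giving {C, F} and {B, C, E}.
{C, F}: every determinant is a superkey — BCNF.
{B, C, E}: every determinant is a superkey — BCNF.
{B, C, E, G}: every determinant is a superkey — BCNF.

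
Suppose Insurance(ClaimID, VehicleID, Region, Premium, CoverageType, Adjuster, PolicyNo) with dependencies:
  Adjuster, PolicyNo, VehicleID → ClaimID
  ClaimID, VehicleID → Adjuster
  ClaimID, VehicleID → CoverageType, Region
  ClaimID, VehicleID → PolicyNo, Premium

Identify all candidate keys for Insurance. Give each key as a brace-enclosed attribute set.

No FD produces {VehicleID}, so it must be in every candidate key.
{ClaimID, VehicleID} is a candidate key since {ClaimID, VehicleID}⁺ = {Adjuster, ClaimID, CoverageType, PolicyNo, Premium, Region, VehicleID} covers every attribute.
{Adjuster, PolicyNo, VehicleID} is a candidate key since {Adjuster, PolicyNo, VehicleID}⁺ = {Adjuster, ClaimID, CoverageType, PolicyNo, Premium, Region, VehicleID} covers every attribute.
Any other superkey properly contains one of these, so there are no further candidate keys.

{Adjuster, PolicyNo, VehicleID}, {ClaimID, VehicleID}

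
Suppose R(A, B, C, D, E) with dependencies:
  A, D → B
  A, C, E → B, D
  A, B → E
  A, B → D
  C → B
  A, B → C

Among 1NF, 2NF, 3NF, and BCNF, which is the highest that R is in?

3NF

Candidate keys: {A, B}, {A, C}, {A, D}. Prime attributes: {A, B, C, D}.
C → B breaks BCNF: {C}⁺ = {B, C}, so {C} is not a superkey.
But every attribute on its right side ({B}) is prime, and the same holds for every other non-superkey FD, so 3NF still holds.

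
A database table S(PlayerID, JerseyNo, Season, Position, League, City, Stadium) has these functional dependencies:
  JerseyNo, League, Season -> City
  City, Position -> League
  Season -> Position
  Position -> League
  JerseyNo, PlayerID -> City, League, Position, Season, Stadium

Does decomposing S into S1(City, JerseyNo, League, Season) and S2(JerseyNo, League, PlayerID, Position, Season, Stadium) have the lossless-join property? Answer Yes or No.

Yes

S1 ∩ S2 = {JerseyNo, League, Season}; its closure under F is {City, JerseyNo, League, Position, Season}.
This includes all of S1, so the common attributes are a superkey of S1 — the join is lossless.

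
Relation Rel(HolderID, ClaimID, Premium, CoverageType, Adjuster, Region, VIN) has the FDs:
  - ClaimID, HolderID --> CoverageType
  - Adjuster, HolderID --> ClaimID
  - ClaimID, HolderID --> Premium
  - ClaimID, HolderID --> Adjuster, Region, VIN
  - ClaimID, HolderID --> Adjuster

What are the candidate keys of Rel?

No FD produces {HolderID}, so it must be in every candidate key.
{Adjuster, HolderID}⁺ = {Adjuster, ClaimID, CoverageType, HolderID, Premium, Region, VIN}, which is every attribute, so {Adjuster, HolderID} is a candidate key.
{ClaimID, HolderID}⁺ = {Adjuster, ClaimID, CoverageType, HolderID, Premium, Region, VIN}, which is every attribute, so {ClaimID, HolderID} is a candidate key.
Any other superkey properly contains one of these, so there are no further candidate keys.

{Adjuster, HolderID}, {ClaimID, HolderID}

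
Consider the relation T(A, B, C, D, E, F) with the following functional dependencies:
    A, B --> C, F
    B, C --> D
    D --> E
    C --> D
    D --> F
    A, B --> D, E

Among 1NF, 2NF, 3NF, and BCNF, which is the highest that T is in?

Candidate key: {A, B}. Prime attributes: {A, B}.
B, C --> D: {B, C}⁺ = {B, C, D, E, F}, which is not all of the attributes, so the left side is not a superkey — BCNF is violated.
B, C --> D has non-prime {D} on the right and a non-superkey on the left, so 3NF fails.
No non-prime attribute depends on a proper subset of any candidate key, so 2NF holds.

2NF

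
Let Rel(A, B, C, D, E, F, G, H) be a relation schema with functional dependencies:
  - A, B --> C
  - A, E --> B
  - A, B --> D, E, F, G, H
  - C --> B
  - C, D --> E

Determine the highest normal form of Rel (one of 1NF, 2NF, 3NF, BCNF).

3NF

Candidate keys: {A, B}, {A, C}, {A, E}. Prime attributes: {A, B, C, E}.
For C --> B we have {C}⁺ = {B, C}; {C} is not a superkey, so BCNF fails.
Since {B} ⊆ prime attributes and every other non-superkey FD also has a prime right side, the schema is in 3NF.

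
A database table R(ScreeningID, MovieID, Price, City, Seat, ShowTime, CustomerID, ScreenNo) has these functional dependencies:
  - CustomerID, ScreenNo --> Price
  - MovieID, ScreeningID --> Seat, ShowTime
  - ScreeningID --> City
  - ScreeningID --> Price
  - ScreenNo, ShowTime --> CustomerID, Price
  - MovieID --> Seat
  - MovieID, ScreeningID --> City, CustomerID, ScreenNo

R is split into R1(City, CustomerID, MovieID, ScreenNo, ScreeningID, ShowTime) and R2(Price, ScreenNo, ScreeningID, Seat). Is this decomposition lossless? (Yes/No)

No

R1 ∩ R2 = {ScreenNo, ScreeningID}; its closure under F is {City, Price, ScreenNo, ScreeningID}.
Neither R1 nor R2 is contained in that closure, so the decomposition is lossy.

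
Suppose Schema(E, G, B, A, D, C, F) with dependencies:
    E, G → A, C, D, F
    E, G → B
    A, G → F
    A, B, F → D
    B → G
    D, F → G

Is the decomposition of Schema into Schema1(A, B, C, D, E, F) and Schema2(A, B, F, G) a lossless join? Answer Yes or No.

Yes

Common attributes: {A, B, F}; their closure is {A, B, D, F, G}.
Schema2 is contained in that closure, so Schema1 ∩ Schema2 → Schema2 holds and the join is lossless.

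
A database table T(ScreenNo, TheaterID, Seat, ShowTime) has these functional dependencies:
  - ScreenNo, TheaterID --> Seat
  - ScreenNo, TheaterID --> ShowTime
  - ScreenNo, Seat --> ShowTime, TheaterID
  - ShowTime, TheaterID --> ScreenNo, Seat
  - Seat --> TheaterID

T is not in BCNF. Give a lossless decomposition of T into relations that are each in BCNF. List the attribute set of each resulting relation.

Candidate keys of the original relation: {ScreenNo, Seat}, {ScreenNo, TheaterID}, {Seat, ShowTime}, {ShowTime, TheaterID}.
In {ScreenNo, Seat, ShowTime, TheaterID}, {Seat} is not a superkey ({Seat}⁺ restricted to this set is {Seat, TheaterID}), so split on Seat --> TheaterID into {Seat, TheaterID} and {ScreenNo, Seat, ShowTime}.
{Seat, TheaterID}: every determinant is a superkey — BCNF.
{ScreenNo, Seat, ShowTime}: every determinant is a superkey — BCNF.

{ScreenNo, Seat, ShowTime}; {Seat, TheaterID}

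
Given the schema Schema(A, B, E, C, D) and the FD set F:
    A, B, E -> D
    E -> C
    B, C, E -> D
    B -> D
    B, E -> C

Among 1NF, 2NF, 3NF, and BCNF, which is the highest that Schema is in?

1NF

Candidate key: {A, B, E}. Prime attributes: {A, B, E}.
For E -> C we have {E}⁺ = {C, E}; {E} is not a superkey, so BCNF fails.
E -> C determines the non-prime attribute {C} from a non-superkey — 3NF is violated.
Since {B} ⊂ {A, B, E} and {B}⁺ ⊇ {D} with {D} non-prime, there is a partial dependency; 2NF fails.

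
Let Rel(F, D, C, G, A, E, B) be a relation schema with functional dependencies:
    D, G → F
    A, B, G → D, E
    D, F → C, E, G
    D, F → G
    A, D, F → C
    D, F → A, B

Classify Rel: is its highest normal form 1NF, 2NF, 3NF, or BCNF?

BCNF

Candidate keys: {A, B, G}, {D, F}, {D, G}. Prime attributes: {A, B, D, F, G}.
Every FD has a superkey on the left, so the relation is in BCNF.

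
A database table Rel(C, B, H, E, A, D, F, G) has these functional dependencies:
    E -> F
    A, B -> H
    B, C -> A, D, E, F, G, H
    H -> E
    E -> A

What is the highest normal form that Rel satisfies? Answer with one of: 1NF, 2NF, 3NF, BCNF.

Candidate key: {B, C}. Prime attributes: {B, C}.
E -> F breaks BCNF: {E}⁺ = {A, E, F}, so {E} is not a superkey.
E -> F has non-prime {F} on the right and a non-superkey on the left, so 3NF fails.
No proper subset of a key has a non-prime attribute in its closure, so there is no partial dependency; 2NF holds.

2NF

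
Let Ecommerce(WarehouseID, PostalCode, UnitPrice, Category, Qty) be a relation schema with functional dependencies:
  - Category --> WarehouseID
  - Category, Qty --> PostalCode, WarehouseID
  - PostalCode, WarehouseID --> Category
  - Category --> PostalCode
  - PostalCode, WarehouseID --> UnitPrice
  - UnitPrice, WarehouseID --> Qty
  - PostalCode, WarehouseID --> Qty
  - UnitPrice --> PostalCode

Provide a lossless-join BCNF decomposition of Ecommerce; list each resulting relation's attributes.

{Category, Qty, UnitPrice, WarehouseID}; {PostalCode, UnitPrice}

Candidate keys of the original relation: {Category}, {PostalCode, WarehouseID}, {UnitPrice, WarehouseID}.
Within {Category, PostalCode, Qty, UnitPrice, WarehouseID}: {UnitPrice}⁺ ∩ {Category, PostalCode, Qty, UnitPrice, WarehouseID} = {PostalCode, UnitPrice}, not the whole set, so UnitPrice --> PostalCode violates BCNF; decompose into {PostalCode, UnitPrice} and {Category, Qty, UnitPrice, WarehouseID}.
{PostalCode, UnitPrice} has no BCNF violation.
{Category, Qty, UnitPrice, WarehouseID} has no BCNF violation.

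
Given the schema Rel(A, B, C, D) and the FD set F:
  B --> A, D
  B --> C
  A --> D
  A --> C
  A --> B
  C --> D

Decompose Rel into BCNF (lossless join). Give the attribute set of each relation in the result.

{A, B, C}; {C, D}

Candidate keys of the original relation: {A}, {B}.
In {A, B, C, D}, {C} is not a superkey ({C}⁺ restricted to this set is {C, D}), so split on C --> D into {C, D} and {A, B, C}.
{C, D} is in BCNF.
{A, B, C} is in BCNF.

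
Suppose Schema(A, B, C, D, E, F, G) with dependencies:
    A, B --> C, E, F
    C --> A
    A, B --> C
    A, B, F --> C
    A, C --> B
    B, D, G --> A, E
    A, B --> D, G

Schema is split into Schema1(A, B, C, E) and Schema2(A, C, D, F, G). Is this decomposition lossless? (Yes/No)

The shared attributes are {A, C} and {A, C}⁺ = {A, B, C, D, E, F, G}.
This includes all of Schema1, so the common attributes are a superkey of Schema1 — the join is lossless.

Yes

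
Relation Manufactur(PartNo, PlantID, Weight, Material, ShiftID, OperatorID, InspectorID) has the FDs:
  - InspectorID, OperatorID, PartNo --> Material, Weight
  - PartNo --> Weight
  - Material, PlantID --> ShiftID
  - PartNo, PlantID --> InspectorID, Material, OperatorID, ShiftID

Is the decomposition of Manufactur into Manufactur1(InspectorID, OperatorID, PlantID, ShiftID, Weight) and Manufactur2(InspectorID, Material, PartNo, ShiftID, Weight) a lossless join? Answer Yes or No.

Common attributes: {InspectorID, ShiftID, Weight}; their closure is {InspectorID, ShiftID, Weight}.
Manufactur1 ⊄ {InspectorID, ShiftID, Weight} and Manufactur2 ⊄ {InspectorID, ShiftID, Weight}, so the split is lossy.

No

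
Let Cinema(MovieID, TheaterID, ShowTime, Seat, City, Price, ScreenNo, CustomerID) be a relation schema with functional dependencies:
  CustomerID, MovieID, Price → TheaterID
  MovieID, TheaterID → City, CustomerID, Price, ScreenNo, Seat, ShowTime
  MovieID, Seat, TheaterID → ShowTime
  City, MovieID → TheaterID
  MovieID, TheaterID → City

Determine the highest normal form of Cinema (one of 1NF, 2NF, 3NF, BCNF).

BCNF

Candidate keys: {City, MovieID}, {CustomerID, MovieID, Price}, {MovieID, TheaterID}. Prime attributes: {City, CustomerID, MovieID, Price, TheaterID}.
Each dependency's left side is a superkey — BCNF holds.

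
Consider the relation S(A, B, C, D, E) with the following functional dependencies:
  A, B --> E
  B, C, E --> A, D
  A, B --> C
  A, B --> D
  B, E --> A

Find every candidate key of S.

{A, B}, {B, E}

Attributes never on any right-hand side: {B} — every candidate key must contain it.
{A, B}⁺ = {A, B, C, D, E}, which is every attribute, so {A, B} is a candidate key.
{B, E}⁺ = {A, B, C, D, E}, which is every attribute, so {B, E} is a candidate key.
These are minimal and exhaustive — every other superkey contains one of them.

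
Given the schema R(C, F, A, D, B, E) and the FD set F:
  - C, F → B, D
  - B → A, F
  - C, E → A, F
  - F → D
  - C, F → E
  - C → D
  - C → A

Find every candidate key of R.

Attributes never on any right-hand side: {C} — every candidate key must contain it.
Closure of {B, C} is {A, B, C, D, E, F}, the whole schema; {B, C} is a candidate key.
Closure of {C, E} is {A, B, C, D, E, F}, the whole schema; {C, E} is a candidate key.
Closure of {C, F} is {A, B, C, D, E, F}, the whole schema; {C, F} is a candidate key.
No proper subset of any of these is a key, and no other minimal superkey exists.

{B, C}, {C, E}, {C, F}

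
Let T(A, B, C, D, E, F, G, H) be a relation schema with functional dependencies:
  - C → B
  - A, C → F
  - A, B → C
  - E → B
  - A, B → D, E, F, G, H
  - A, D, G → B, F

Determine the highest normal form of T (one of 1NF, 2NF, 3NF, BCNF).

Candidate keys: {A, B}, {A, C}, {A, D, G}, {A, E}. Prime attributes: {A, B, C, D, E, G}.
C → B breaks BCNF: {C}⁺ = {B, C}, so {C} is not a superkey.
But every attribute on its right side ({B}) is prime, and the same holds for every other non-superkey FD, so 3NF still holds.

3NF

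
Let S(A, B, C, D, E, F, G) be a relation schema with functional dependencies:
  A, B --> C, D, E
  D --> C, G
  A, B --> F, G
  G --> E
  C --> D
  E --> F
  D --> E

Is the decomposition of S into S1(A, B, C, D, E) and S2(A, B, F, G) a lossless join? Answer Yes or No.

Yes

Common attributes: {A, B}; their closure is {A, B, C, D, E, F, G}.
This includes all of S1, so the common attributes are a superkey of S1 — the join is lossless.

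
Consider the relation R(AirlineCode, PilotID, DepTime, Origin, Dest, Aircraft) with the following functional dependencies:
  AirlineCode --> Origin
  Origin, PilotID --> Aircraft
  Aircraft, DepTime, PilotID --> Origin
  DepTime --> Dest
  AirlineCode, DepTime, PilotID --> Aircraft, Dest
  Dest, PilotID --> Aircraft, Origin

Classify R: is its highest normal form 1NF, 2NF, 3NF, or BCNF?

Candidate key: {AirlineCode, DepTime, PilotID}. Prime attributes: {AirlineCode, DepTime, PilotID}.
AirlineCode --> Origin breaks BCNF: {AirlineCode}⁺ = {AirlineCode, Origin}, so {AirlineCode} is not a superkey.
AirlineCode --> Origin determines the non-prime attribute {Origin} from a non-superkey — 3NF is violated.
The proper key subset {AirlineCode} of {AirlineCode, DepTime, PilotID} determines non-prime {Origin}, so the relation is not even in 2NF.

1NF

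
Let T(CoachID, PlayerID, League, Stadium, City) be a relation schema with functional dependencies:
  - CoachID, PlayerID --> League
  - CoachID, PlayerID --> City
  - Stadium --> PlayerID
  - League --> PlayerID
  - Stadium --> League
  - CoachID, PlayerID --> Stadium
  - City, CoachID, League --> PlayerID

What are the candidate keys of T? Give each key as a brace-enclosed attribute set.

No FD produces {CoachID}, so it must be in every candidate key.
{CoachID, League}⁺ = {City, CoachID, League, PlayerID, Stadium}, which is every attribute, so {CoachID, League} is a candidate key.
{CoachID, PlayerID}⁺ = {City, CoachID, League, PlayerID, Stadium}, which is every attribute, so {CoachID, PlayerID} is a candidate key.
{CoachID, Stadium}⁺ = {City, CoachID, League, PlayerID, Stadium}, which is every attribute, so {CoachID, Stadium} is a candidate key.
These are minimal and exhaustive — every other superkey contains one of them.

{CoachID, League}, {CoachID, PlayerID}, {CoachID, Stadium}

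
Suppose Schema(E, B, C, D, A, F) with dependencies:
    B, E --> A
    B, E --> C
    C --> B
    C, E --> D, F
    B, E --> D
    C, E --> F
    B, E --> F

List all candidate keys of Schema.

No FD produces {E}, so it must be in every candidate key.
{B, E} is a candidate key since {B, E}⁺ = {A, B, C, D, E, F} covers every attribute.
{C, E} is a candidate key since {C, E}⁺ = {A, B, C, D, E, F} covers every attribute.
No proper subset of any of these is a key, and no other minimal superkey exists.

{B, E}, {C, E}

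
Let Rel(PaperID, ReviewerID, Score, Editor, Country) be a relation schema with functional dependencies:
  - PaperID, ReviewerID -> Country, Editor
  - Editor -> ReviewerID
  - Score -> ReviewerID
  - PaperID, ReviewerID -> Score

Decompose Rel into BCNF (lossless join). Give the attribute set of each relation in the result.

Candidate keys of the original relation: {Editor, PaperID}, {PaperID, ReviewerID}, {PaperID, Score}.
In {Country, Editor, PaperID, ReviewerID, Score}, {Editor} is not a superkey ({Editor}⁺ restricted to this set is {Editor, ReviewerID}), so split on Editor -> ReviewerID into {Editor, ReviewerID} and {Country, Editor, PaperID, Score}.
{Editor, ReviewerID} is in BCNF.
{Country, Editor, PaperID, Score} is in BCNF.

{Country, Editor, PaperID, Score}; {Editor, ReviewerID}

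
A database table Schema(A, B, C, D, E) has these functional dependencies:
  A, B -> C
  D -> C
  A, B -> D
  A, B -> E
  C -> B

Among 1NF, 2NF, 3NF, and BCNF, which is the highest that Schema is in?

3NF

Candidate keys: {A, B}, {A, C}, {A, D}. Prime attributes: {A, B, C, D}.
For D -> C we have {D}⁺ = {B, C, D}; {D} is not a superkey, so BCNF fails.
Its right-hand attributes {C} are all prime, as are those of every other non-superkey FD — the relation is in 3NF.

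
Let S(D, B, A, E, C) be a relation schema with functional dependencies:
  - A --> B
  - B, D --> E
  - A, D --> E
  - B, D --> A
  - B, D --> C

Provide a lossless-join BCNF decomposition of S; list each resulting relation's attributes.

{A, B}; {A, C, D, E}

Candidate keys of the original relation: {A, D}, {B, D}.
In {A, B, C, D, E}, {A} is not a superkey ({A}⁺ restricted to this set is {A, B}), so split on A --> B into {A, B} and {A, C, D, E}.
{A, B}: every determinant is a superkey — BCNF.
{A, C, D, E}: every determinant is a superkey — BCNF.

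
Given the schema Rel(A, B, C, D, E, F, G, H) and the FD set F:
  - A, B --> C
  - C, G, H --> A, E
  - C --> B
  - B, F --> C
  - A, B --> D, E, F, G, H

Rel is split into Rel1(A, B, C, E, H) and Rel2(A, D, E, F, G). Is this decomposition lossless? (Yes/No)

No

The shared attributes are {A, E} and {A, E}⁺ = {A, E}.
The closure covers neither Rel1 nor Rel2 entirely; the join is not lossless.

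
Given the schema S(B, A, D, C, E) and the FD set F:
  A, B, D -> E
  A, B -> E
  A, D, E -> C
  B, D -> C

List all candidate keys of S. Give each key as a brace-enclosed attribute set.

{A, B, D}

{A, B, D} never appear on the right of any FD, so every key must include all of them.
{A, B, D} is a candidate key since {A, B, D}⁺ = {A, B, C, D, E} covers every attribute.
No smaller or unrelated set reaches every attribute, so there are no other keys.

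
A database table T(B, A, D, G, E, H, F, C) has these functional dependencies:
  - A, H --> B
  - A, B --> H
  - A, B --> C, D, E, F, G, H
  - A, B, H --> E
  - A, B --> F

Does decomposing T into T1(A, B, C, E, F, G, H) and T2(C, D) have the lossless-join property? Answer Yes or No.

No

The shared attributes are {C} and {C}⁺ = {C}.
The closure covers neither T1 nor T2 entirely; the join is not lossless.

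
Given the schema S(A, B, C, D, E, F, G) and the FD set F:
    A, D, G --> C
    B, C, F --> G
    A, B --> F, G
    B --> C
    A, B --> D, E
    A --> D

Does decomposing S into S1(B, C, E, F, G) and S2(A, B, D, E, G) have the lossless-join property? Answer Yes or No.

Common attributes: {B, E, G}; their closure is {B, C, E, G}.
Neither S1 nor S2 is contained in that closure, so the decomposition is lossy.

No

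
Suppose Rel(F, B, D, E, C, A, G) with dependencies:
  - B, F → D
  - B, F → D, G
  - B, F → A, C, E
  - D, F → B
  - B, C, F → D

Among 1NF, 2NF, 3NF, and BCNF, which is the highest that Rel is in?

Candidate keys: {B, F}, {D, F}. Prime attributes: {B, D, F}.
The left-hand side of every FD is a superkey, so BCNF is satisfied.

BCNF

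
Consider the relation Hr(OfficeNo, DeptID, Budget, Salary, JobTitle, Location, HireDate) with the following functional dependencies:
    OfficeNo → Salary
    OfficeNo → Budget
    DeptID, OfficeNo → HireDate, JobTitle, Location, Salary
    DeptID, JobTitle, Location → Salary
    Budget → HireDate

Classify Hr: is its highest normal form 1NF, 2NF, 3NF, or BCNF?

1NF

Candidate key: {DeptID, OfficeNo}. Prime attributes: {DeptID, OfficeNo}.
OfficeNo → Salary breaks BCNF: {OfficeNo}⁺ = {Budget, HireDate, OfficeNo, Salary}, so {OfficeNo} is not a superkey.
OfficeNo → Salary has non-prime {Salary} on the right and a non-superkey on the left, so 3NF fails.
Since {OfficeNo} ⊂ {DeptID, OfficeNo} and {OfficeNo}⁺ ⊇ {Budget, HireDate, Salary} with {Budget, HireDate, Salary} non-prime, there is a partial dependency; 2NF fails.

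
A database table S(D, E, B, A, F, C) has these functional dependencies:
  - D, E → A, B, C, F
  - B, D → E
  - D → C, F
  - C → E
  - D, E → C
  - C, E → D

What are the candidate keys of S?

{C}⁺ = {A, B, C, D, E, F}, which is every attribute, so {C} is a candidate key.
{D}⁺ = {A, B, C, D, E, F}, which is every attribute, so {D} is a candidate key.
Any other superkey properly contains one of these, so there are no further candidate keys.

{C}, {D}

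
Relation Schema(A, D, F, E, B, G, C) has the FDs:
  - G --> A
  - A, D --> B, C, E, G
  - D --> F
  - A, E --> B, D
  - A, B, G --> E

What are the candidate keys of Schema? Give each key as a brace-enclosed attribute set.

{A, D}, {A, E}, {B, G}, {D, G}, {E, G}

Closure of {A, D} is {A, B, C, D, E, F, G}, the whole schema; {A, D} is a candidate key.
Closure of {A, E} is {A, B, C, D, E, F, G}, the whole schema; {A, E} is a candidate key.
Closure of {B, G} is {A, B, C, D, E, F, G}, the whole schema; {B, G} is a candidate key.
Closure of {D, G} is {A, B, C, D, E, F, G}, the whole schema; {D, G} is a candidate key.
Closure of {E, G} is {A, B, C, D, E, F, G}, the whole schema; {E, G} is a candidate key.
No proper subset of any of these is a key, and no other minimal superkey exists.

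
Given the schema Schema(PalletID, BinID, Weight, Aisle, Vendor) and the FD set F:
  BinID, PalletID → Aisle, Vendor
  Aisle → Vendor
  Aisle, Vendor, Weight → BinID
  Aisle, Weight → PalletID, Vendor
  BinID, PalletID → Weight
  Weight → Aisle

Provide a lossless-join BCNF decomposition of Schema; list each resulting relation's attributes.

Candidate keys of the original relation: {BinID, PalletID}, {Weight}.
Within {Aisle, BinID, PalletID, Vendor, Weight}: {Aisle}⁺ ∩ {Aisle, BinID, PalletID, Vendor, Weight} = {Aisle, Vendor}, not the whole set, so Aisle → Vendor violates BCNF; decompose into {Aisle, Vendor} and {Aisle, BinID, PalletID, Weight}.
{Aisle, Vendor}: every determinant is a superkey — BCNF.
{Aisle, BinID, PalletID, Weight}: every determinant is a superkey — BCNF.

{Aisle, BinID, PalletID, Weight}; {Aisle, Vendor}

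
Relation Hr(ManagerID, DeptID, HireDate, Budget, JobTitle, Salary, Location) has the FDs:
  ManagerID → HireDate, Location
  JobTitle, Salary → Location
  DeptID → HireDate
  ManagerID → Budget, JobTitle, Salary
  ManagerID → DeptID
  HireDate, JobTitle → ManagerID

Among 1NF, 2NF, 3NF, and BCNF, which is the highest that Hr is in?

2NF

Candidate keys: {DeptID, JobTitle}, {HireDate, JobTitle}, {ManagerID}. Prime attributes: {DeptID, HireDate, JobTitle, ManagerID}.
JobTitle, Salary → Location breaks BCNF: {JobTitle, Salary}⁺ = {JobTitle, Location, Salary}, so {JobTitle, Salary} is not a superkey.
Because {Location} is non-prime and the left side of JobTitle, Salary → Location is not a superkey, the relation is not in 3NF.
No non-prime attribute depends on a proper subset of any candidate key, so 2NF holds.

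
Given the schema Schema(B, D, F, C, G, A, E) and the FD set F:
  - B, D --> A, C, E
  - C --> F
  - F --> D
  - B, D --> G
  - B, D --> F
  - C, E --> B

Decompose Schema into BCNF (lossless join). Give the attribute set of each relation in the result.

Candidate keys of the original relation: {B, C}, {B, D}, {B, F}, {C, E}.
Within {A, B, C, D, E, F, G}: {C}⁺ ∩ {A, B, C, D, E, F, G} = {C, D, F}, not the whole set, so C --> D, F violates BCNF; decompose into {C, D, F} and {A, B, C, E, G}.
Within {C, D, F}: {F}⁺ ∩ {C, D, F} = {D, F}, not the whole set, so F --> D violates BCNF; decompose into {D, F} and {C, F}.
{D, F} is in BCNF.
{C, F} is in BCNF.
{A, B, C, E, G} is in BCNF.

{A, B, C, E, G}; {C, F}; {D, F}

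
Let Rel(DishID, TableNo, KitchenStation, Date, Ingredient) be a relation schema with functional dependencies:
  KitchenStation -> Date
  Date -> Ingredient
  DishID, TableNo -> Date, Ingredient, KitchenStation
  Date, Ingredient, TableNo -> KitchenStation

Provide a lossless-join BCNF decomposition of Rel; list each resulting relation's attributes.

{Date, Ingredient}; {Date, KitchenStation}; {DishID, KitchenStation, TableNo}

Candidate key of the original relation: {DishID, TableNo}.
Within {Date, DishID, Ingredient, KitchenStation, TableNo}: {KitchenStation}⁺ ∩ {Date, DishID, Ingredient, KitchenStation, TableNo} = {Date, Ingredient, KitchenStation}, not the whole set, so KitchenStation -> Date, Ingredient violates BCNF; decompose into {Date, Ingredient, KitchenStation} and {DishID, KitchenStation, TableNo}.
Within {Date, Ingredient, KitchenStation}: {Date}⁺ ∩ {Date, Ingredient, KitchenStation} = {Date, Ingredient}, not the whole set, so Date -> Ingredient violates BCNF; decompose into {Date, Ingredient} and {Date, KitchenStation}.
{Date, Ingredient}: every determinant is a superkey — BCNF.
{Date, KitchenStation}: every determinant is a superkey — BCNF.
{DishID, KitchenStation, TableNo}: every determinant is a superkey — BCNF.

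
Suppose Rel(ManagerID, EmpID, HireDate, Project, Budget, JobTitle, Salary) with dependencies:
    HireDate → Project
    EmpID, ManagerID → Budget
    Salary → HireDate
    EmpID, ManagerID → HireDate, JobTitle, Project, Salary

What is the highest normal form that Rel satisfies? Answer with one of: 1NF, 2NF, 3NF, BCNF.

2NF

Candidate key: {EmpID, ManagerID}. Prime attributes: {EmpID, ManagerID}.
HireDate → Project: {HireDate}⁺ = {HireDate, Project}, which is not all of the attributes, so the left side is not a superkey — BCNF is violated.
Because {Project} is non-prime and the left side of HireDate → Project is not a superkey, the relation is not in 3NF.
No proper subset of a key has a non-prime attribute in its closure, so there is no partial dependency; 2NF holds.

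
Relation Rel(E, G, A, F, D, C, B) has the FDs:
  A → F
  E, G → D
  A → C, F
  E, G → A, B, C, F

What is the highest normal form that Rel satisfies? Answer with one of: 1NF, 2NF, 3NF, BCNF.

Candidate key: {E, G}. Prime attributes: {E, G}.
A → F breaks BCNF: {A}⁺ = {A, C, F}, so {A} is not a superkey.
Because {F} is non-prime and the left side of A → F is not a superkey, the relation is not in 3NF.
Checking every proper subset of each key, none determines a non-prime attribute — 2NF is satisfied.

2NF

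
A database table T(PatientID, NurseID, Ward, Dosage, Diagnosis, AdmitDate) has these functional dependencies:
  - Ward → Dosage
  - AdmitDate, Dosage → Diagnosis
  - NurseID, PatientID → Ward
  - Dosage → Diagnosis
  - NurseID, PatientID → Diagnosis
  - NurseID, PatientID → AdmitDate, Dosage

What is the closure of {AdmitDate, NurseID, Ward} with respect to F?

{AdmitDate, Diagnosis, Dosage, NurseID, Ward}

Start with {AdmitDate, NurseID, Ward}.
Ward → Dosage applies; add {Dosage} → now {AdmitDate, Dosage, NurseID, Ward}.
AdmitDate, Dosage → Diagnosis applies; add {Diagnosis} → now {AdmitDate, Diagnosis, Dosage, NurseID, Ward}.
No further FD applies.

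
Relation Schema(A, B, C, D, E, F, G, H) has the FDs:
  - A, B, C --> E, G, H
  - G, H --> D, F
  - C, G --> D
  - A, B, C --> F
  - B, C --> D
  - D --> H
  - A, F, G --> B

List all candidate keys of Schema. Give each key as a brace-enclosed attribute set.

{A, C} never appear on the right of any FD, so every key must include all of them.
{A, B, C} is a candidate key since {A, B, C}⁺ = {A, B, C, D, E, F, G, H} covers every attribute.
{A, C, G} is a candidate key since {A, C, G}⁺ = {A, B, C, D, E, F, G, H} covers every attribute.
No proper subset of any of these is a key, and no other minimal superkey exists.

{A, B, C}, {A, C, G}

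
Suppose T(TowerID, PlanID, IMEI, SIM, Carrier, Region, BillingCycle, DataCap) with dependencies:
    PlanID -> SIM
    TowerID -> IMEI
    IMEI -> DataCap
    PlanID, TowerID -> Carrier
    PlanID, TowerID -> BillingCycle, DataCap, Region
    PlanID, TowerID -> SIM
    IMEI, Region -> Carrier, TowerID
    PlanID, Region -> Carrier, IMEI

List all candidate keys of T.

{PlanID, Region}, {PlanID, TowerID}

No FD produces {PlanID}, so it must be in every candidate key.
{PlanID, Region}⁺ = {BillingCycle, Carrier, DataCap, IMEI, PlanID, Region, SIM, TowerID} — all of the relation — so {PlanID, Region} is a candidate key.
{PlanID, TowerID}⁺ = {BillingCycle, Carrier, DataCap, IMEI, PlanID, Region, SIM, TowerID} — all of the relation — so {PlanID, TowerID} is a candidate key.
Any other superkey properly contains one of these, so there are no further candidate keys.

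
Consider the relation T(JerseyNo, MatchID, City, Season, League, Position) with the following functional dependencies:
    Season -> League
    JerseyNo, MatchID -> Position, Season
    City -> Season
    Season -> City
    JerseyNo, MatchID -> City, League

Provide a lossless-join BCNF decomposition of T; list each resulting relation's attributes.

Candidate key of the original relation: {JerseyNo, MatchID}.
{City, JerseyNo, League, MatchID, Position, Season}: {Season} determines {City, League, Season} here but is not a superkey — split on Season -> City, League, giving {City, League, Season} and {JerseyNo, MatchID, Position, Season}.
{City, League, Season}: every determinant is a superkey — BCNF.
{JerseyNo, MatchID, Position, Season}: every determinant is a superkey — BCNF.

{City, League, Season}; {JerseyNo, MatchID, Position, Season}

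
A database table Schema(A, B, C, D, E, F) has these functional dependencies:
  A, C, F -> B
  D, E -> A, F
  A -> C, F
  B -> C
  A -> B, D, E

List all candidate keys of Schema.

{A}, {D, E}

{A}⁺ = {A, B, C, D, E, F}, which is every attribute, so {A} is a candidate key.
{D, E}⁺ = {A, B, C, D, E, F}, which is every attribute, so {D, E} is a candidate key.
These are minimal and exhaustive — every other superkey contains one of them.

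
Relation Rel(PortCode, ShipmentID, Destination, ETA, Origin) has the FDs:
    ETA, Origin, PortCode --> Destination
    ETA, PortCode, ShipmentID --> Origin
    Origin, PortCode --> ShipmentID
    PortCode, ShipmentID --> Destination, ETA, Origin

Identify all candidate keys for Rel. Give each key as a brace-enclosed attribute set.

{Origin, PortCode}, {PortCode, ShipmentID}

Attributes never on any right-hand side: {PortCode} — every candidate key must contain it.
Closure of {Origin, PortCode} is {Destination, ETA, Origin, PortCode, ShipmentID}, the whole schema; {Origin, PortCode} is a candidate key.
Closure of {PortCode, ShipmentID} is {Destination, ETA, Origin, PortCode, ShipmentID}, the whole schema; {PortCode, ShipmentID} is a candidate key.
These are minimal and exhaustive — every other superkey contains one of them.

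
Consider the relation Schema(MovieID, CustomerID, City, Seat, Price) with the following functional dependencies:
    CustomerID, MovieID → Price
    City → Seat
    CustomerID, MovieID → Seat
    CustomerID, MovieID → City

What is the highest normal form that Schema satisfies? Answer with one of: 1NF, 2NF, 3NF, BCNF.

2NF

Candidate key: {CustomerID, MovieID}. Prime attributes: {CustomerID, MovieID}.
City → Seat breaks BCNF: {City}⁺ = {City, Seat}, so {City} is not a superkey.
City → Seat determines the non-prime attribute {Seat} from a non-superkey — 3NF is violated.
No non-prime attribute depends on a proper subset of any candidate key, so 2NF holds.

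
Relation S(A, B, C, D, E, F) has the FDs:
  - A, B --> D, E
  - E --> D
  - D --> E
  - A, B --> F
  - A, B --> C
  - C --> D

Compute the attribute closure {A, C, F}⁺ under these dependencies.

Start with {A, C, F}.
C --> D applies; add {D} → now {A, C, D, F}.
D --> E applies; add {E} → now {A, C, D, E, F}.
No further FD applies.

{A, C, D, E, F}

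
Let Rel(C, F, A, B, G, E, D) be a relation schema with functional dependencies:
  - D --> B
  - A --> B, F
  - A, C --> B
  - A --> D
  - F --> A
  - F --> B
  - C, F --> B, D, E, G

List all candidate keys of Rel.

Attributes never on any right-hand side: {C} — every candidate key must contain it.
Closure of {A, C} is {A, B, C, D, E, F, G}, the whole schema; {A, C} is a candidate key.
Closure of {C, F} is {A, B, C, D, E, F, G}, the whole schema; {C, F} is a candidate key.
No proper subset of any of these is a key, and no other minimal superkey exists.

{A, C}, {C, F}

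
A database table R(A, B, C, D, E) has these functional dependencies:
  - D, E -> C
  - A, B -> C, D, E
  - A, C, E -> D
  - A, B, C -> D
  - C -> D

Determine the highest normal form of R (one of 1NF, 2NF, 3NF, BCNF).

Candidate key: {A, B}. Prime attributes: {A, B}.
For D, E -> C we have {D, E}⁺ = {C, D, E}; {D, E} is not a superkey, so BCNF fails.
D, E -> C has non-prime {C} on the right and a non-superkey on the left, so 3NF fails.
No proper subset of a key has a non-prime attribute in its closure, so there is no partial dependency; 2NF holds.

2NF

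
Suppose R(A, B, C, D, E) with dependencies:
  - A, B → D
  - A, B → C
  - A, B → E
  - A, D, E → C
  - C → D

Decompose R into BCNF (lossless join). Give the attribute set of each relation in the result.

{A, B, D, E}; {A, C, E}; {C, D}

Candidate key of the original relation: {A, B}.
In {A, B, C, D, E}, {A, D, E} is not a superkey ({A, D, E}⁺ restricted to this set is {A, C, D, E}), so split on A, D, E → C into {A, C, D, E} and {A, B, D, E}.
In {A, C, D, E}, {C} is not a superkey ({C}⁺ restricted to this set is {C, D}), so split on C → D into {C, D} and {A, C, E}.
{C, D} has no BCNF violation.
{A, C, E} has no BCNF violation.
{A, B, D, E} has no BCNF violation.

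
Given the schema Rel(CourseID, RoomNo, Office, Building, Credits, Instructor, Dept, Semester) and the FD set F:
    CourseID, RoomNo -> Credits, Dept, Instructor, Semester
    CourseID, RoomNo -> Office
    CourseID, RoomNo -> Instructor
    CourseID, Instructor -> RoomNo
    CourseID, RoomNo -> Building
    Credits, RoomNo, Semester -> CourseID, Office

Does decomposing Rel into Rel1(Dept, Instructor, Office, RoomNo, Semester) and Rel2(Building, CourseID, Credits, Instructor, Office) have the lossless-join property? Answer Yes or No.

The shared attributes are {Instructor, Office} and {Instructor, Office}⁺ = {Instructor, Office}.
Rel1 ⊄ {Instructor, Office} and Rel2 ⊄ {Instructor, Office}, so the split is lossy.

No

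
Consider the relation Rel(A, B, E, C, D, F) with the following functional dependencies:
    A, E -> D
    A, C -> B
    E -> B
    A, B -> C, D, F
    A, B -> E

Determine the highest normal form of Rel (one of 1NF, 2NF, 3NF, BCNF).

3NF

Candidate keys: {A, B}, {A, C}, {A, E}. Prime attributes: {A, B, C, E}.
E -> B breaks BCNF: {E}⁺ = {B, E}, so {E} is not a superkey.
But every attribute on its right side ({B}) is prime, and the same holds for every other non-superkey FD, so 3NF still holds.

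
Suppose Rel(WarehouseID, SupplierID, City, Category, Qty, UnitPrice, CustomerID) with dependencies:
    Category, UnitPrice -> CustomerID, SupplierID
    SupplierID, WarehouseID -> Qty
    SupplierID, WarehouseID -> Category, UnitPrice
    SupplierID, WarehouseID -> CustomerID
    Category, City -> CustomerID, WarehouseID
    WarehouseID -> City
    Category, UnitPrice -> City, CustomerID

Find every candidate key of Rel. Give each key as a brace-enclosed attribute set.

{Category, City, SupplierID}, {Category, UnitPrice}, {SupplierID, WarehouseID}

{Category, UnitPrice}⁺ = {Category, City, CustomerID, Qty, SupplierID, UnitPrice, WarehouseID}, which is every attribute, so {Category, UnitPrice} is a candidate key.
{SupplierID, WarehouseID}⁺ = {Category, City, CustomerID, Qty, SupplierID, UnitPrice, WarehouseID}, which is every attribute, so {SupplierID, WarehouseID} is a candidate key.
{Category, City, SupplierID}⁺ = {Category, City, CustomerID, Qty, SupplierID, UnitPrice, WarehouseID}, which is every attribute, so {Category, City, SupplierID} is a candidate key.
No proper subset of any of these is a key, and no other minimal superkey exists.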